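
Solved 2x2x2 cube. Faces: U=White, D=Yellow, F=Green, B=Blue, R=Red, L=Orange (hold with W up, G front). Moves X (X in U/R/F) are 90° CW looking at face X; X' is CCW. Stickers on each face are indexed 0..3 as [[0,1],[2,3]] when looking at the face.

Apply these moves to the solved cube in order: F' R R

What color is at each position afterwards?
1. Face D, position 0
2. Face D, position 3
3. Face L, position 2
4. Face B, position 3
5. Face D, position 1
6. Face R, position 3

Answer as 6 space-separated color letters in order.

After move 1 (F'): F=GGGG U=WWRR R=YRYR D=OOYY L=OWOW
After move 2 (R): R=YYRR U=WGRG F=GOGY D=OBYB B=RBWB
After move 3 (R): R=RYRY U=WORY F=GBGB D=OWYR B=GBGB
Query 1: D[0] = O
Query 2: D[3] = R
Query 3: L[2] = O
Query 4: B[3] = B
Query 5: D[1] = W
Query 6: R[3] = Y

Answer: O R O B W Y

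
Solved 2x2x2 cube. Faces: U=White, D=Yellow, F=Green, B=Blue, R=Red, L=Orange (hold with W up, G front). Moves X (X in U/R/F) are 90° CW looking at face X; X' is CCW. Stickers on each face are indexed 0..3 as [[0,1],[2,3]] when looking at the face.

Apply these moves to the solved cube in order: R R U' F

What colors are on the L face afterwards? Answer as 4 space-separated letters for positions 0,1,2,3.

After move 1 (R): R=RRRR U=WGWG F=GYGY D=YBYB B=WBWB
After move 2 (R): R=RRRR U=WYWY F=GBGB D=YWYW B=GBGB
After move 3 (U'): U=YYWW F=OOGB R=GBRR B=RRGB L=GBOO
After move 4 (F): F=GOBO U=YYOB R=WBWR D=RGYW L=GYOW
Query: L face = GYOW

Answer: G Y O W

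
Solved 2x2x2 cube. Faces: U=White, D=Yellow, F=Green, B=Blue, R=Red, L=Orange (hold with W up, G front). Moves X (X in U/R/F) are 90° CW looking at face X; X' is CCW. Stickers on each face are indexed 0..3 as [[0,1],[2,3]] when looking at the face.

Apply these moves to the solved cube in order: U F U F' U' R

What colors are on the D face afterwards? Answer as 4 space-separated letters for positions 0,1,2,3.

Answer: R B Y B

Derivation:
After move 1 (U): U=WWWW F=RRGG R=BBRR B=OOBB L=GGOO
After move 2 (F): F=GRGR U=WWOG R=WBWR D=RBYY L=GYOY
After move 3 (U): U=OWGW F=WBGR R=OOWR B=GYBB L=GROY
After move 4 (F'): F=BRWG U=OWOW R=BORR D=RYYY L=GWOG
After move 5 (U'): U=WWOO F=GWWG R=BRRR B=BOBB L=GYOG
After move 6 (R): R=RBRR U=WWOG F=GYWY D=RBYB B=OOWB
Query: D face = RBYB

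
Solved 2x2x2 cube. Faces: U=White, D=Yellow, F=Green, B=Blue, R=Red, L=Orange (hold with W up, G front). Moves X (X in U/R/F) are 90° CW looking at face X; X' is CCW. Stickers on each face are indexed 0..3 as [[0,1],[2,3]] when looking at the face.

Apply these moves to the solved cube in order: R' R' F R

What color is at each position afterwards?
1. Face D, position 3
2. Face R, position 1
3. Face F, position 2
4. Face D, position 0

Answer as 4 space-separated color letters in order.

After move 1 (R'): R=RRRR U=WBWB F=GWGW D=YGYG B=YBYB
After move 2 (R'): R=RRRR U=WYWY F=GBGB D=YWYW B=GBGB
After move 3 (F): F=GGBB U=WYOO R=WRYR D=RRYW L=OYOW
After move 4 (R): R=YWRR U=WGOB F=GRBW D=RGYG B=OBYB
Query 1: D[3] = G
Query 2: R[1] = W
Query 3: F[2] = B
Query 4: D[0] = R

Answer: G W B R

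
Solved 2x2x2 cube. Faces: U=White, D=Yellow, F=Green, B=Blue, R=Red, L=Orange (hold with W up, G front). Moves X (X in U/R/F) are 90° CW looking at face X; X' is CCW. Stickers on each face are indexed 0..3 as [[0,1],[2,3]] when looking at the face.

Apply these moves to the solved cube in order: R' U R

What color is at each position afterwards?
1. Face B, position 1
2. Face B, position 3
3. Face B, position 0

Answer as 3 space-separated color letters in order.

After move 1 (R'): R=RRRR U=WBWB F=GWGW D=YGYG B=YBYB
After move 2 (U): U=WWBB F=RRGW R=YBRR B=OOYB L=GWOO
After move 3 (R): R=RYRB U=WRBW F=RGGG D=YYYO B=BOWB
Query 1: B[1] = O
Query 2: B[3] = B
Query 3: B[0] = B

Answer: O B B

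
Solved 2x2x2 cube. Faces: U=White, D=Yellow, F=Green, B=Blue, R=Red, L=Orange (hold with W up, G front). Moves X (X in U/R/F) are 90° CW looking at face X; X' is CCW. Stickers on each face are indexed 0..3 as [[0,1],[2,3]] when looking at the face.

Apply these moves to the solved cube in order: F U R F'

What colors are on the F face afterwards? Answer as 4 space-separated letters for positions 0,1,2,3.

After move 1 (F): F=GGGG U=WWOO R=WRWR D=RRYY L=OYOY
After move 2 (U): U=OWOW F=WRGG R=BBWR B=OYBB L=GGOY
After move 3 (R): R=WBRB U=OROG F=WRGY D=RBYO B=WYWB
After move 4 (F'): F=RYWG U=ORWR R=BBRB D=GYYO L=GGOO
Query: F face = RYWG

Answer: R Y W G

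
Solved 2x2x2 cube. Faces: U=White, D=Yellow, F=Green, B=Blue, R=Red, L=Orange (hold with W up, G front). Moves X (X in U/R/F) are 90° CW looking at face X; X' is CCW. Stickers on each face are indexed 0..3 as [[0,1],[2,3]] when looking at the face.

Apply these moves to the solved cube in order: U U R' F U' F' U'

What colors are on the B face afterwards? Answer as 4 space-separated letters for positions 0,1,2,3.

Answer: O B Y B

Derivation:
After move 1 (U): U=WWWW F=RRGG R=BBRR B=OOBB L=GGOO
After move 2 (U): U=WWWW F=BBGG R=OORR B=GGBB L=RROO
After move 3 (R'): R=OROR U=WBWG F=BWGW D=YBYG B=YGYB
After move 4 (F): F=GBWW U=WBOR R=WRGR D=OOYG L=RYOB
After move 5 (U'): U=BRWO F=RYWW R=GBGR B=WRYB L=YGOB
After move 6 (F'): F=YWRW U=BRGG R=OBOR D=GBYG L=YOOW
After move 7 (U'): U=RGBG F=YORW R=YWOR B=OBYB L=WROW
Query: B face = OBYB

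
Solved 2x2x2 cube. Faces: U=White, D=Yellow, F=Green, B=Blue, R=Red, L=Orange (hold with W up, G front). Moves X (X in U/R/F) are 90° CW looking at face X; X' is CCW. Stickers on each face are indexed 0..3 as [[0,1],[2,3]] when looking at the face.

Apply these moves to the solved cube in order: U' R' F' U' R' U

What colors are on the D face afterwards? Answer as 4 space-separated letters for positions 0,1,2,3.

After move 1 (U'): U=WWWW F=OOGG R=GGRR B=RRBB L=BBOO
After move 2 (R'): R=GRGR U=WBWR F=OWGW D=YOYG B=YRYB
After move 3 (F'): F=WWOG U=WBGG R=ORYR D=BOYG L=BROW
After move 4 (U'): U=BGWG F=BROG R=WWYR B=ORYB L=YROW
After move 5 (R'): R=WRWY U=BYWO F=BGOG D=BRYG B=GROB
After move 6 (U): U=WBOY F=WROG R=GRWY B=YROB L=BGOW
Query: D face = BRYG

Answer: B R Y G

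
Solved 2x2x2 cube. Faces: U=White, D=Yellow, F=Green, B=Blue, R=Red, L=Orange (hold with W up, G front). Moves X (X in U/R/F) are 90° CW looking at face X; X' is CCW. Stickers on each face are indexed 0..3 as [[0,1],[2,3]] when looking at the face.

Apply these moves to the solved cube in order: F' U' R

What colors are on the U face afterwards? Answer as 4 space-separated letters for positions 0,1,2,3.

After move 1 (F'): F=GGGG U=WWRR R=YRYR D=OOYY L=OWOW
After move 2 (U'): U=WRWR F=OWGG R=GGYR B=YRBB L=BBOW
After move 3 (R): R=YGRG U=WWWG F=OOGY D=OBYY B=RRRB
Query: U face = WWWG

Answer: W W W G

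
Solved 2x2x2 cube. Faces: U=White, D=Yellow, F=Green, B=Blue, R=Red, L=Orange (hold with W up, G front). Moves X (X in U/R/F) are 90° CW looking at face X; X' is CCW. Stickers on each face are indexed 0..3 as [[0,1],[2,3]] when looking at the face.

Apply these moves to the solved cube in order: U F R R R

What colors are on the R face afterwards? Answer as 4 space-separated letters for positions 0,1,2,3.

Answer: B R W W

Derivation:
After move 1 (U): U=WWWW F=RRGG R=BBRR B=OOBB L=GGOO
After move 2 (F): F=GRGR U=WWOG R=WBWR D=RBYY L=GYOY
After move 3 (R): R=WWRB U=WROR F=GBGY D=RBYO B=GOWB
After move 4 (R): R=RWBW U=WBOY F=GBGO D=RWYG B=RORB
After move 5 (R): R=BRWW U=WBOO F=GWGG D=RRYR B=YOBB
Query: R face = BRWW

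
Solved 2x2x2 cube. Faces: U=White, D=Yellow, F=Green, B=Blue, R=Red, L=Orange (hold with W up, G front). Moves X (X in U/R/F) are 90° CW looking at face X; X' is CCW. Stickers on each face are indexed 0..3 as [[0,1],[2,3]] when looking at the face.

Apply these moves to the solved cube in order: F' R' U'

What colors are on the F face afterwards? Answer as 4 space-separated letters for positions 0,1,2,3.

After move 1 (F'): F=GGGG U=WWRR R=YRYR D=OOYY L=OWOW
After move 2 (R'): R=RRYY U=WBRB F=GWGR D=OGYG B=YBOB
After move 3 (U'): U=BBWR F=OWGR R=GWYY B=RROB L=YBOW
Query: F face = OWGR

Answer: O W G R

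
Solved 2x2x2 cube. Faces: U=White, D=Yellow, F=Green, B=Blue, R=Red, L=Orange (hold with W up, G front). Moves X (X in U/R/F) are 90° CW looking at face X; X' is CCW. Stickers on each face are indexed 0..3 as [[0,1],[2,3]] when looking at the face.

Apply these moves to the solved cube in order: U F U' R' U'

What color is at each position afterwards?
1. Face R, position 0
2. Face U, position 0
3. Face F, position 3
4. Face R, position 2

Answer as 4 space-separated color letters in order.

After move 1 (U): U=WWWW F=RRGG R=BBRR B=OOBB L=GGOO
After move 2 (F): F=GRGR U=WWOG R=WBWR D=RBYY L=GYOY
After move 3 (U'): U=WGWO F=GYGR R=GRWR B=WBBB L=OOOY
After move 4 (R'): R=RRGW U=WBWW F=GGGO D=RYYR B=YBBB
After move 5 (U'): U=BWWW F=OOGO R=GGGW B=RRBB L=YBOY
Query 1: R[0] = G
Query 2: U[0] = B
Query 3: F[3] = O
Query 4: R[2] = G

Answer: G B O G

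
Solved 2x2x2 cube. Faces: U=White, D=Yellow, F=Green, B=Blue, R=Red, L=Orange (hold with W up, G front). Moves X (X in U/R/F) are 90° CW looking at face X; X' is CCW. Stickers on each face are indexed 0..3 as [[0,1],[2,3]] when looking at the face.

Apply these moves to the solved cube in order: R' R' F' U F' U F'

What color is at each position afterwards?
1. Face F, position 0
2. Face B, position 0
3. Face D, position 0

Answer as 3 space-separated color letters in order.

After move 1 (R'): R=RRRR U=WBWB F=GWGW D=YGYG B=YBYB
After move 2 (R'): R=RRRR U=WYWY F=GBGB D=YWYW B=GBGB
After move 3 (F'): F=BBGG U=WYRR R=WRYR D=OOYW L=OYOW
After move 4 (U): U=RWRY F=WRGG R=GBYR B=OYGB L=BBOW
After move 5 (F'): F=RGWG U=RWGY R=OBOR D=BWYW L=BYOR
After move 6 (U): U=GRYW F=OBWG R=OYOR B=BYGB L=RGOR
After move 7 (F'): F=BGOW U=GROO R=WYBR D=GRYW L=RWOY
Query 1: F[0] = B
Query 2: B[0] = B
Query 3: D[0] = G

Answer: B B G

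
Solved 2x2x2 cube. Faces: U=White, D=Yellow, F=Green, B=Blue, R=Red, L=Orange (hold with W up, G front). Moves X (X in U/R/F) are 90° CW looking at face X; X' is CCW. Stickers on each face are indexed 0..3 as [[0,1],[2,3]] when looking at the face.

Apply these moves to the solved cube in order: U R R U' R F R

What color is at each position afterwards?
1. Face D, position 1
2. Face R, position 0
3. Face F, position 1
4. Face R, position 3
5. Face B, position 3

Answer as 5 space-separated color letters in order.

After move 1 (U): U=WWWW F=RRGG R=BBRR B=OOBB L=GGOO
After move 2 (R): R=RBRB U=WRWG F=RYGY D=YBYO B=WOWB
After move 3 (R): R=RRBB U=WYWY F=RBGO D=YWYW B=GORB
After move 4 (U'): U=YYWW F=GGGO R=RBBB B=RRRB L=GOOO
After move 5 (R): R=BRBB U=YGWO F=GWGW D=YRYR B=WRYB
After move 6 (F): F=GGWW U=YGOO R=WROB D=BBYR L=GYOR
After move 7 (R): R=OWBR U=YGOW F=GBWR D=BYYW B=ORGB
Query 1: D[1] = Y
Query 2: R[0] = O
Query 3: F[1] = B
Query 4: R[3] = R
Query 5: B[3] = B

Answer: Y O B R B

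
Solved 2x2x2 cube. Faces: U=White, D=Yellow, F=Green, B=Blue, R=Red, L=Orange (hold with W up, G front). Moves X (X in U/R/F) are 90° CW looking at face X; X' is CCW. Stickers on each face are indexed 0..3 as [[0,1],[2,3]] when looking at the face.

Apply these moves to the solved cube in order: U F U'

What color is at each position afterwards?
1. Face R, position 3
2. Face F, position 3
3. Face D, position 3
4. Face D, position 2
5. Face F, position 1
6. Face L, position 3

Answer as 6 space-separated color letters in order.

Answer: R R Y Y Y Y

Derivation:
After move 1 (U): U=WWWW F=RRGG R=BBRR B=OOBB L=GGOO
After move 2 (F): F=GRGR U=WWOG R=WBWR D=RBYY L=GYOY
After move 3 (U'): U=WGWO F=GYGR R=GRWR B=WBBB L=OOOY
Query 1: R[3] = R
Query 2: F[3] = R
Query 3: D[3] = Y
Query 4: D[2] = Y
Query 5: F[1] = Y
Query 6: L[3] = Y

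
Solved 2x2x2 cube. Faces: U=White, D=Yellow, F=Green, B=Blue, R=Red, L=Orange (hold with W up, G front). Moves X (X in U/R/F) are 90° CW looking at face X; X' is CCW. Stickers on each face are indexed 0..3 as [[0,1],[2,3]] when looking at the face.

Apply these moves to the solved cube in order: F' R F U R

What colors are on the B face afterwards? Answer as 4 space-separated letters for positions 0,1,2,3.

Answer: G O W B

Derivation:
After move 1 (F'): F=GGGG U=WWRR R=YRYR D=OOYY L=OWOW
After move 2 (R): R=YYRR U=WGRG F=GOGY D=OBYB B=RBWB
After move 3 (F): F=GGYO U=WGWW R=RYGR D=RYYB L=OOOB
After move 4 (U): U=WWWG F=RYYO R=RBGR B=OOWB L=GGOB
After move 5 (R): R=GRRB U=WYWO F=RYYB D=RWYO B=GOWB
Query: B face = GOWB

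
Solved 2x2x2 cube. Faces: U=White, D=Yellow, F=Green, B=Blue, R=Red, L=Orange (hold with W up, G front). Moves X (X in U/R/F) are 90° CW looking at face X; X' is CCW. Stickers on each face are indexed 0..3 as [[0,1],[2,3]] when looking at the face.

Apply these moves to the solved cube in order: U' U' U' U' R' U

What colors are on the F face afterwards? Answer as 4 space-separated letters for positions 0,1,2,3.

Answer: R R G W

Derivation:
After move 1 (U'): U=WWWW F=OOGG R=GGRR B=RRBB L=BBOO
After move 2 (U'): U=WWWW F=BBGG R=OORR B=GGBB L=RROO
After move 3 (U'): U=WWWW F=RRGG R=BBRR B=OOBB L=GGOO
After move 4 (U'): U=WWWW F=GGGG R=RRRR B=BBBB L=OOOO
After move 5 (R'): R=RRRR U=WBWB F=GWGW D=YGYG B=YBYB
After move 6 (U): U=WWBB F=RRGW R=YBRR B=OOYB L=GWOO
Query: F face = RRGW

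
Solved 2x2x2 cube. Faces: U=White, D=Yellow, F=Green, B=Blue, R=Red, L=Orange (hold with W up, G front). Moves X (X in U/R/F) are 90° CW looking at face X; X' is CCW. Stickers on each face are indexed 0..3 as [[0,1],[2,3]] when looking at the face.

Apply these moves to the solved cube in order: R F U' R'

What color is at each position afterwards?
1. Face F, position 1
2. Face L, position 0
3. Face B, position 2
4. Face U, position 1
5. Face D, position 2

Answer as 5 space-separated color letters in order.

After move 1 (R): R=RRRR U=WGWG F=GYGY D=YBYB B=WBWB
After move 2 (F): F=GGYY U=WGOO R=WRGR D=RRYB L=OYOB
After move 3 (U'): U=GOWO F=OYYY R=GGGR B=WRWB L=WBOB
After move 4 (R'): R=GRGG U=GWWW F=OOYO D=RYYY B=BRRB
Query 1: F[1] = O
Query 2: L[0] = W
Query 3: B[2] = R
Query 4: U[1] = W
Query 5: D[2] = Y

Answer: O W R W Y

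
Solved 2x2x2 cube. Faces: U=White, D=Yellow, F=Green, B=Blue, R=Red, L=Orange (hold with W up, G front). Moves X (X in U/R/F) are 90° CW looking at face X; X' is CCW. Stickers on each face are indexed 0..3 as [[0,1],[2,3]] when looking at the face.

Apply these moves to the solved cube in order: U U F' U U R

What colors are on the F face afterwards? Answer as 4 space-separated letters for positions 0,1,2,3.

Answer: G O B Y

Derivation:
After move 1 (U): U=WWWW F=RRGG R=BBRR B=OOBB L=GGOO
After move 2 (U): U=WWWW F=BBGG R=OORR B=GGBB L=RROO
After move 3 (F'): F=BGBG U=WWOR R=YOYR D=ROYY L=RWOW
After move 4 (U): U=OWRW F=YOBG R=GGYR B=RWBB L=BGOW
After move 5 (U): U=ROWW F=GGBG R=RWYR B=BGBB L=YOOW
After move 6 (R): R=YRRW U=RGWG F=GOBY D=RBYB B=WGOB
Query: F face = GOBY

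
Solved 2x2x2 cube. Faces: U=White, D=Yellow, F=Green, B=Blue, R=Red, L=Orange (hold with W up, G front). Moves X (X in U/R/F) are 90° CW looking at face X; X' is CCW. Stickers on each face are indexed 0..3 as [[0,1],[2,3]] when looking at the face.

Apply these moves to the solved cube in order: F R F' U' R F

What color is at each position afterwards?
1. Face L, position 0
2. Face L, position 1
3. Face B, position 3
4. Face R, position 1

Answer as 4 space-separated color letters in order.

After move 1 (F): F=GGGG U=WWOO R=WRWR D=RRYY L=OYOY
After move 2 (R): R=WWRR U=WGOG F=GRGY D=RBYB B=OBWB
After move 3 (F'): F=RYGG U=WGWR R=BWRR D=YYYB L=OGOO
After move 4 (U'): U=GRWW F=OGGG R=RYRR B=BWWB L=OBOO
After move 5 (R): R=RRRY U=GGWG F=OYGB D=YWYB B=WWRB
After move 6 (F): F=GOBY U=GGOB R=WRGY D=RRYB L=OYOW
Query 1: L[0] = O
Query 2: L[1] = Y
Query 3: B[3] = B
Query 4: R[1] = R

Answer: O Y B R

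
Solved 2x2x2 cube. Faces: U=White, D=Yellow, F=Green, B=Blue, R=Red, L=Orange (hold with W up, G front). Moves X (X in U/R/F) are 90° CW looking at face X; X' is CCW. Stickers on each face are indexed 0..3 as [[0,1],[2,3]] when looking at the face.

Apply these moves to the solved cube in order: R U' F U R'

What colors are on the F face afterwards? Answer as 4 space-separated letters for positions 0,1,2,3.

After move 1 (R): R=RRRR U=WGWG F=GYGY D=YBYB B=WBWB
After move 2 (U'): U=GGWW F=OOGY R=GYRR B=RRWB L=WBOO
After move 3 (F): F=GOYO U=GGOB R=WYWR D=RGYB L=WYOB
After move 4 (U): U=OGBG F=WYYO R=RRWR B=WYWB L=GOOB
After move 5 (R'): R=RRRW U=OWBW F=WGYG D=RYYO B=BYGB
Query: F face = WGYG

Answer: W G Y G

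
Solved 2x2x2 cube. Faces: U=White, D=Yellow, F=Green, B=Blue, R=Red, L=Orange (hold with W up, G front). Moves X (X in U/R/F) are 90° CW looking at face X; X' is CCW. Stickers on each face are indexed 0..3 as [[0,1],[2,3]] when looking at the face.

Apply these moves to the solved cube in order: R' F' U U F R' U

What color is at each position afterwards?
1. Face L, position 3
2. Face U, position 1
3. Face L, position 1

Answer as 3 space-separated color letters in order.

After move 1 (R'): R=RRRR U=WBWB F=GWGW D=YGYG B=YBYB
After move 2 (F'): F=WWGG U=WBRR R=GRYR D=OOYG L=OBOW
After move 3 (U): U=RWRB F=GRGG R=YBYR B=OBYB L=WWOW
After move 4 (U): U=RRBW F=YBGG R=OBYR B=WWYB L=GROW
After move 5 (F): F=GYGB U=RRWR R=BBWR D=YOYG L=GOOO
After move 6 (R'): R=BRBW U=RYWW F=GRGR D=YYYB B=GWOB
After move 7 (U): U=WRWY F=BRGR R=GWBW B=GOOB L=GROO
Query 1: L[3] = O
Query 2: U[1] = R
Query 3: L[1] = R

Answer: O R R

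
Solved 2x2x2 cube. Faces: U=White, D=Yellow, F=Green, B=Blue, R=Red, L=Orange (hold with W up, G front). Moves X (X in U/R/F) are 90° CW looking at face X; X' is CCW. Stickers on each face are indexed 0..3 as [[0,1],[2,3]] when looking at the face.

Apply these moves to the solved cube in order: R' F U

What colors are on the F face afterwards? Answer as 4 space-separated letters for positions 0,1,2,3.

Answer: W R W W

Derivation:
After move 1 (R'): R=RRRR U=WBWB F=GWGW D=YGYG B=YBYB
After move 2 (F): F=GGWW U=WBOO R=WRBR D=RRYG L=OYOG
After move 3 (U): U=OWOB F=WRWW R=YBBR B=OYYB L=GGOG
Query: F face = WRWW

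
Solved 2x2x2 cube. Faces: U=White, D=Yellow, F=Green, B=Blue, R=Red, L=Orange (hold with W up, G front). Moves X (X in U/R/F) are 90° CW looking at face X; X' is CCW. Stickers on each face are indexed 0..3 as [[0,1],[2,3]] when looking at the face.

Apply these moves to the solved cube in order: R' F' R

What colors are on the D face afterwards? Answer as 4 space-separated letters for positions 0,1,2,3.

Answer: O Y Y Y

Derivation:
After move 1 (R'): R=RRRR U=WBWB F=GWGW D=YGYG B=YBYB
After move 2 (F'): F=WWGG U=WBRR R=GRYR D=OOYG L=OBOW
After move 3 (R): R=YGRR U=WWRG F=WOGG D=OYYY B=RBBB
Query: D face = OYYY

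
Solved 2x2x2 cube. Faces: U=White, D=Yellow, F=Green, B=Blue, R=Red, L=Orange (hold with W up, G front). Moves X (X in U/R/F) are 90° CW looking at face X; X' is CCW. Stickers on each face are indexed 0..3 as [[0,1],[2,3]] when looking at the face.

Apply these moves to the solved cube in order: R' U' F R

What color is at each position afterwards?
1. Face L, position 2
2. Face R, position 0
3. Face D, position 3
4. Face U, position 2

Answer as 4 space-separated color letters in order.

After move 1 (R'): R=RRRR U=WBWB F=GWGW D=YGYG B=YBYB
After move 2 (U'): U=BBWW F=OOGW R=GWRR B=RRYB L=YBOO
After move 3 (F): F=GOWO U=BBOB R=WWWR D=RGYG L=YYOG
After move 4 (R): R=WWRW U=BOOO F=GGWG D=RYYR B=BRBB
Query 1: L[2] = O
Query 2: R[0] = W
Query 3: D[3] = R
Query 4: U[2] = O

Answer: O W R O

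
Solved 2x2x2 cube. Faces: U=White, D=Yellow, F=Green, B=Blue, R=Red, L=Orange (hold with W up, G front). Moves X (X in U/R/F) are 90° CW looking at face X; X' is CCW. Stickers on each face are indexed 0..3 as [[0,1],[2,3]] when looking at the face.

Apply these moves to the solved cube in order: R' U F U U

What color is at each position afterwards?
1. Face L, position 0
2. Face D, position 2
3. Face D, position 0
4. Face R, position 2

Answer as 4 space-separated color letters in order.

Answer: B Y R B

Derivation:
After move 1 (R'): R=RRRR U=WBWB F=GWGW D=YGYG B=YBYB
After move 2 (U): U=WWBB F=RRGW R=YBRR B=OOYB L=GWOO
After move 3 (F): F=GRWR U=WWOW R=BBBR D=RYYG L=GYOG
After move 4 (U): U=OWWW F=BBWR R=OOBR B=GYYB L=GROG
After move 5 (U): U=WOWW F=OOWR R=GYBR B=GRYB L=BBOG
Query 1: L[0] = B
Query 2: D[2] = Y
Query 3: D[0] = R
Query 4: R[2] = B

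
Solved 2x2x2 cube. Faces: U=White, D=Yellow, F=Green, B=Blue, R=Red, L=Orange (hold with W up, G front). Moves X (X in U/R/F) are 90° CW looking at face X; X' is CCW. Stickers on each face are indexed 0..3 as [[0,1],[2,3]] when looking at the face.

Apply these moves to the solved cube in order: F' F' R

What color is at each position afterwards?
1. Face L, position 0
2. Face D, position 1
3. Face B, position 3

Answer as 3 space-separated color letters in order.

After move 1 (F'): F=GGGG U=WWRR R=YRYR D=OOYY L=OWOW
After move 2 (F'): F=GGGG U=WWYY R=OROR D=WWYY L=OROR
After move 3 (R): R=OORR U=WGYG F=GWGY D=WBYB B=YBWB
Query 1: L[0] = O
Query 2: D[1] = B
Query 3: B[3] = B

Answer: O B B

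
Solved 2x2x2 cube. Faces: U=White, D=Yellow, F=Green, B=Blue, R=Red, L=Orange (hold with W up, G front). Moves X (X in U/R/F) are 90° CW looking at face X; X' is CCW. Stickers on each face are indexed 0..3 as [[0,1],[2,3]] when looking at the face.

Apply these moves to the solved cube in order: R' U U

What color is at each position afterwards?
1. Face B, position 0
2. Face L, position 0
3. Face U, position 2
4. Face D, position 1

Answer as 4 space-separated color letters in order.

After move 1 (R'): R=RRRR U=WBWB F=GWGW D=YGYG B=YBYB
After move 2 (U): U=WWBB F=RRGW R=YBRR B=OOYB L=GWOO
After move 3 (U): U=BWBW F=YBGW R=OORR B=GWYB L=RROO
Query 1: B[0] = G
Query 2: L[0] = R
Query 3: U[2] = B
Query 4: D[1] = G

Answer: G R B G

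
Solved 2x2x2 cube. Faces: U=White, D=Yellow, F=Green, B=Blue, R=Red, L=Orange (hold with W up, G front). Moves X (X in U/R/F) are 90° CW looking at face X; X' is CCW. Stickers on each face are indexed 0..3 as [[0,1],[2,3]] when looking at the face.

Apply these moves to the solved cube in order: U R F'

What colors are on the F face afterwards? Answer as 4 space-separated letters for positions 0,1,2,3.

After move 1 (U): U=WWWW F=RRGG R=BBRR B=OOBB L=GGOO
After move 2 (R): R=RBRB U=WRWG F=RYGY D=YBYO B=WOWB
After move 3 (F'): F=YYRG U=WRRR R=BBYB D=GOYO L=GGOW
Query: F face = YYRG

Answer: Y Y R G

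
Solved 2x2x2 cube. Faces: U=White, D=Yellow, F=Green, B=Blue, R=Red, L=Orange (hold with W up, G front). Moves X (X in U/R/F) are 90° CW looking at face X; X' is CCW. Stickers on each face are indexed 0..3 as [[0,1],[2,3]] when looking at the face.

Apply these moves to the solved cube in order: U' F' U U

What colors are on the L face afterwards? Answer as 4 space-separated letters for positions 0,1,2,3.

Answer: Y G O W

Derivation:
After move 1 (U'): U=WWWW F=OOGG R=GGRR B=RRBB L=BBOO
After move 2 (F'): F=OGOG U=WWGR R=YGYR D=BOYY L=BWOW
After move 3 (U): U=GWRW F=YGOG R=RRYR B=BWBB L=OGOW
After move 4 (U): U=RGWW F=RROG R=BWYR B=OGBB L=YGOW
Query: L face = YGOW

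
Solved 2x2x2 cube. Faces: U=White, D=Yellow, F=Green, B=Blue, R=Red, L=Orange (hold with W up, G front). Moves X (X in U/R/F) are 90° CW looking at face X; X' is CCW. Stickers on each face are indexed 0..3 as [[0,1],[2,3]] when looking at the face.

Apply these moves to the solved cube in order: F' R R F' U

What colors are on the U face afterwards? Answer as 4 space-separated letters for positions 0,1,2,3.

Answer: R W R O

Derivation:
After move 1 (F'): F=GGGG U=WWRR R=YRYR D=OOYY L=OWOW
After move 2 (R): R=YYRR U=WGRG F=GOGY D=OBYB B=RBWB
After move 3 (R): R=RYRY U=WORY F=GBGB D=OWYR B=GBGB
After move 4 (F'): F=BBGG U=WORR R=WYOY D=WWYR L=OYOR
After move 5 (U): U=RWRO F=WYGG R=GBOY B=OYGB L=BBOR
Query: U face = RWRO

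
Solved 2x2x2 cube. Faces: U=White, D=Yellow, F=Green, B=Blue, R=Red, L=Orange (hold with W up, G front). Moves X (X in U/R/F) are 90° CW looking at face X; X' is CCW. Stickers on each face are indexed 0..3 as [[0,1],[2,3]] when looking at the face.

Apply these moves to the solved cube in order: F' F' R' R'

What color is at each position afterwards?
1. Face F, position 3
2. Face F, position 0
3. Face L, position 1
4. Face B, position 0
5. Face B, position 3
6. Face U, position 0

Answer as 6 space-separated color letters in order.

After move 1 (F'): F=GGGG U=WWRR R=YRYR D=OOYY L=OWOW
After move 2 (F'): F=GGGG U=WWYY R=OROR D=WWYY L=OROR
After move 3 (R'): R=RROO U=WBYB F=GWGY D=WGYG B=YBWB
After move 4 (R'): R=RORO U=WWYY F=GBGB D=WWYY B=GBGB
Query 1: F[3] = B
Query 2: F[0] = G
Query 3: L[1] = R
Query 4: B[0] = G
Query 5: B[3] = B
Query 6: U[0] = W

Answer: B G R G B W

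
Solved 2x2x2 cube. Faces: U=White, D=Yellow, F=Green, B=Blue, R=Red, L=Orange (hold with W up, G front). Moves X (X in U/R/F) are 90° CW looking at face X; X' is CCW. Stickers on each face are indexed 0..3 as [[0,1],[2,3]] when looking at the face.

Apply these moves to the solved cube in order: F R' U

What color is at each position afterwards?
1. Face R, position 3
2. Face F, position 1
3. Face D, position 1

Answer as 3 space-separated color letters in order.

After move 1 (F): F=GGGG U=WWOO R=WRWR D=RRYY L=OYOY
After move 2 (R'): R=RRWW U=WBOB F=GWGO D=RGYG B=YBRB
After move 3 (U): U=OWBB F=RRGO R=YBWW B=OYRB L=GWOY
Query 1: R[3] = W
Query 2: F[1] = R
Query 3: D[1] = G

Answer: W R G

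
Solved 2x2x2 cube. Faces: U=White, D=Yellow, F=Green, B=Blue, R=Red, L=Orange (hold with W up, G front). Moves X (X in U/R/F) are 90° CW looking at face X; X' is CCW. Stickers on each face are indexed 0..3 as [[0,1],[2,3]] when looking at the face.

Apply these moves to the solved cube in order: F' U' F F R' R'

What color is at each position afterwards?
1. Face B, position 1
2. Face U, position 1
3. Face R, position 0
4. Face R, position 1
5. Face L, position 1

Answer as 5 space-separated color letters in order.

After move 1 (F'): F=GGGG U=WWRR R=YRYR D=OOYY L=OWOW
After move 2 (U'): U=WRWR F=OWGG R=GGYR B=YRBB L=BBOW
After move 3 (F): F=GOGW U=WRWB R=WGRR D=YGYY L=BOOO
After move 4 (F): F=GGWO U=WROO R=WGBR D=RWYY L=BYOG
After move 5 (R'): R=GRWB U=WBOY F=GRWO D=RGYO B=YRWB
After move 6 (R'): R=RBGW U=WWOY F=GBWY D=RRYO B=ORGB
Query 1: B[1] = R
Query 2: U[1] = W
Query 3: R[0] = R
Query 4: R[1] = B
Query 5: L[1] = Y

Answer: R W R B Y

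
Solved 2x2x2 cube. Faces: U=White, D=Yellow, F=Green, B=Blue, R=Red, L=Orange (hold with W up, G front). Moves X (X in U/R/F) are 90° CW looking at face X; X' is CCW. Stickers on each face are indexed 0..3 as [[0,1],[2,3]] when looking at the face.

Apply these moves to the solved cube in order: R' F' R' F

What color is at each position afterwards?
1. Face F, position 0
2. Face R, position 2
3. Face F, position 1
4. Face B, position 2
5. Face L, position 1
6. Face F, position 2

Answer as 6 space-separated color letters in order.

Answer: G Y W O O R

Derivation:
After move 1 (R'): R=RRRR U=WBWB F=GWGW D=YGYG B=YBYB
After move 2 (F'): F=WWGG U=WBRR R=GRYR D=OOYG L=OBOW
After move 3 (R'): R=RRGY U=WYRY F=WBGR D=OWYG B=GBOB
After move 4 (F): F=GWRB U=WYWB R=RRYY D=GRYG L=OOOW
Query 1: F[0] = G
Query 2: R[2] = Y
Query 3: F[1] = W
Query 4: B[2] = O
Query 5: L[1] = O
Query 6: F[2] = R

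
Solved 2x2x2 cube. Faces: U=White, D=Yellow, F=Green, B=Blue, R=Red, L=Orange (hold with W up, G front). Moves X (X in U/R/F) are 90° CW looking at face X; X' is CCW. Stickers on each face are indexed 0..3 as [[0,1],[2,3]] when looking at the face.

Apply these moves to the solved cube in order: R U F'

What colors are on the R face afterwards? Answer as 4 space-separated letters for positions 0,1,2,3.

Answer: B B Y R

Derivation:
After move 1 (R): R=RRRR U=WGWG F=GYGY D=YBYB B=WBWB
After move 2 (U): U=WWGG F=RRGY R=WBRR B=OOWB L=GYOO
After move 3 (F'): F=RYRG U=WWWR R=BBYR D=YOYB L=GGOG
Query: R face = BBYR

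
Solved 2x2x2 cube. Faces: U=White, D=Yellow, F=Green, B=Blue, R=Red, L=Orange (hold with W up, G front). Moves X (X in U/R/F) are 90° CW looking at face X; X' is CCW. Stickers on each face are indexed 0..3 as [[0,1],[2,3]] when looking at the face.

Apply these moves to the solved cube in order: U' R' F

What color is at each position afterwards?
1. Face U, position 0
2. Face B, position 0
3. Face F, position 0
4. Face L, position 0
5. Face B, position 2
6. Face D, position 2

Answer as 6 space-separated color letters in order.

After move 1 (U'): U=WWWW F=OOGG R=GGRR B=RRBB L=BBOO
After move 2 (R'): R=GRGR U=WBWR F=OWGW D=YOYG B=YRYB
After move 3 (F): F=GOWW U=WBOB R=WRRR D=GGYG L=BYOO
Query 1: U[0] = W
Query 2: B[0] = Y
Query 3: F[0] = G
Query 4: L[0] = B
Query 5: B[2] = Y
Query 6: D[2] = Y

Answer: W Y G B Y Y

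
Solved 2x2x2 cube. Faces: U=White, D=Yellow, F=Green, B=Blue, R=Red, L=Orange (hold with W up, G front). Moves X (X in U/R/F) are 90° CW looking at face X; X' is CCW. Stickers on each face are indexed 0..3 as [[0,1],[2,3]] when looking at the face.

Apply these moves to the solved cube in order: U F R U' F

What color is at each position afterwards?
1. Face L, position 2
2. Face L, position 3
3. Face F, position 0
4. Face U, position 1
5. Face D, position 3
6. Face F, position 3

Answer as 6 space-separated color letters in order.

Answer: O B G R O Y

Derivation:
After move 1 (U): U=WWWW F=RRGG R=BBRR B=OOBB L=GGOO
After move 2 (F): F=GRGR U=WWOG R=WBWR D=RBYY L=GYOY
After move 3 (R): R=WWRB U=WROR F=GBGY D=RBYO B=GOWB
After move 4 (U'): U=RRWO F=GYGY R=GBRB B=WWWB L=GOOY
After move 5 (F): F=GGYY U=RRYO R=WBOB D=RGYO L=GROB
Query 1: L[2] = O
Query 2: L[3] = B
Query 3: F[0] = G
Query 4: U[1] = R
Query 5: D[3] = O
Query 6: F[3] = Y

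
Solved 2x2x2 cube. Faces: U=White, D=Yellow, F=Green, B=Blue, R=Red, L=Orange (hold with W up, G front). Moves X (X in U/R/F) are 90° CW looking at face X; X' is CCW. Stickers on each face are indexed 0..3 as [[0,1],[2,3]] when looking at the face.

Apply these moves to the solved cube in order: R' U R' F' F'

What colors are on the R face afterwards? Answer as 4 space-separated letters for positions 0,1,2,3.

Answer: O R W R

Derivation:
After move 1 (R'): R=RRRR U=WBWB F=GWGW D=YGYG B=YBYB
After move 2 (U): U=WWBB F=RRGW R=YBRR B=OOYB L=GWOO
After move 3 (R'): R=BRYR U=WYBO F=RWGB D=YRYW B=GOGB
After move 4 (F'): F=WBRG U=WYBY R=RRYR D=WOYW L=GOOB
After move 5 (F'): F=BGWR U=WYRY R=ORWR D=OBYW L=GYOB
Query: R face = ORWR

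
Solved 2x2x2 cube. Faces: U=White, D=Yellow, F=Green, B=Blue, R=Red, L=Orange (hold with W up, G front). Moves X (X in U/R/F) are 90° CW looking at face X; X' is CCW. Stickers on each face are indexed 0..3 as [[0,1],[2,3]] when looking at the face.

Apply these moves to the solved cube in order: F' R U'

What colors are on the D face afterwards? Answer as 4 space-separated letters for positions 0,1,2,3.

After move 1 (F'): F=GGGG U=WWRR R=YRYR D=OOYY L=OWOW
After move 2 (R): R=YYRR U=WGRG F=GOGY D=OBYB B=RBWB
After move 3 (U'): U=GGWR F=OWGY R=GORR B=YYWB L=RBOW
Query: D face = OBYB

Answer: O B Y B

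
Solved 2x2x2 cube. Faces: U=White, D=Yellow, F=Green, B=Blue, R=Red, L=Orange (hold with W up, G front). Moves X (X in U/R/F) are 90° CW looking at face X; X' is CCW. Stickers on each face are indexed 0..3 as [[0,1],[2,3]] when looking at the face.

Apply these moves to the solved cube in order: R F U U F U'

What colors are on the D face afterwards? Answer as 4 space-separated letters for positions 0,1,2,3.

After move 1 (R): R=RRRR U=WGWG F=GYGY D=YBYB B=WBWB
After move 2 (F): F=GGYY U=WGOO R=WRGR D=RRYB L=OYOB
After move 3 (U): U=OWOG F=WRYY R=WBGR B=OYWB L=GGOB
After move 4 (U): U=OOGW F=WBYY R=OYGR B=GGWB L=WROB
After move 5 (F): F=YWYB U=OOBR R=GYWR D=GOYB L=WROR
After move 6 (U'): U=OROB F=WRYB R=YWWR B=GYWB L=GGOR
Query: D face = GOYB

Answer: G O Y B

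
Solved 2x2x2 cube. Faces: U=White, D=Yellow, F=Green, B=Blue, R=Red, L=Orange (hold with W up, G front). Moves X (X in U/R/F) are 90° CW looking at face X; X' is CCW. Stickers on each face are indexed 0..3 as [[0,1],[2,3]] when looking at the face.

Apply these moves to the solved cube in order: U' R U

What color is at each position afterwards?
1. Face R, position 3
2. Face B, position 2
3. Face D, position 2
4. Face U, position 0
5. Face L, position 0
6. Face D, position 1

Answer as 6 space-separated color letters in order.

Answer: G W Y W O B

Derivation:
After move 1 (U'): U=WWWW F=OOGG R=GGRR B=RRBB L=BBOO
After move 2 (R): R=RGRG U=WOWG F=OYGY D=YBYR B=WRWB
After move 3 (U): U=WWGO F=RGGY R=WRRG B=BBWB L=OYOO
Query 1: R[3] = G
Query 2: B[2] = W
Query 3: D[2] = Y
Query 4: U[0] = W
Query 5: L[0] = O
Query 6: D[1] = B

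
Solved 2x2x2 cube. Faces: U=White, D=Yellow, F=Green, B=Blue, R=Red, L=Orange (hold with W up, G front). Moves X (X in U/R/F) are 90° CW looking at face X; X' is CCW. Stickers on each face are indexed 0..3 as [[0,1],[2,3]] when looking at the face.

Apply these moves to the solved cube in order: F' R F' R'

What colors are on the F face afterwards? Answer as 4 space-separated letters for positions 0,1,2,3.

After move 1 (F'): F=GGGG U=WWRR R=YRYR D=OOYY L=OWOW
After move 2 (R): R=YYRR U=WGRG F=GOGY D=OBYB B=RBWB
After move 3 (F'): F=OYGG U=WGYR R=BYOR D=WWYB L=OGOR
After move 4 (R'): R=YRBO U=WWYR F=OGGR D=WYYG B=BBWB
Query: F face = OGGR

Answer: O G G R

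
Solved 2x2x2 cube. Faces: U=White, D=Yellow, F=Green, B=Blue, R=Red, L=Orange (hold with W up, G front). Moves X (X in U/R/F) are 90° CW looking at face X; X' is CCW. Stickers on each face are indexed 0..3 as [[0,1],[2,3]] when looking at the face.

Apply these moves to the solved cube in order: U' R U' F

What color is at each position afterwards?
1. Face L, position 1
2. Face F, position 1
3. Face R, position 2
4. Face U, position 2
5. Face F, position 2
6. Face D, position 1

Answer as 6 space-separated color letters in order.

After move 1 (U'): U=WWWW F=OOGG R=GGRR B=RRBB L=BBOO
After move 2 (R): R=RGRG U=WOWG F=OYGY D=YBYR B=WRWB
After move 3 (U'): U=OGWW F=BBGY R=OYRG B=RGWB L=WROO
After move 4 (F): F=GBYB U=OGOR R=WYWG D=ROYR L=WYOB
Query 1: L[1] = Y
Query 2: F[1] = B
Query 3: R[2] = W
Query 4: U[2] = O
Query 5: F[2] = Y
Query 6: D[1] = O

Answer: Y B W O Y O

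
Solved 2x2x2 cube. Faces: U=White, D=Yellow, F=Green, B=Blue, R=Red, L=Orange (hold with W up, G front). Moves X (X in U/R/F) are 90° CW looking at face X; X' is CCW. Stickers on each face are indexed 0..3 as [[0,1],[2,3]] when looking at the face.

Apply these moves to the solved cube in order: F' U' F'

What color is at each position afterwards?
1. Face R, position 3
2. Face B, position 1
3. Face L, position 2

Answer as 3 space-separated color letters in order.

After move 1 (F'): F=GGGG U=WWRR R=YRYR D=OOYY L=OWOW
After move 2 (U'): U=WRWR F=OWGG R=GGYR B=YRBB L=BBOW
After move 3 (F'): F=WGOG U=WRGY R=OGOR D=BWYY L=BROW
Query 1: R[3] = R
Query 2: B[1] = R
Query 3: L[2] = O

Answer: R R O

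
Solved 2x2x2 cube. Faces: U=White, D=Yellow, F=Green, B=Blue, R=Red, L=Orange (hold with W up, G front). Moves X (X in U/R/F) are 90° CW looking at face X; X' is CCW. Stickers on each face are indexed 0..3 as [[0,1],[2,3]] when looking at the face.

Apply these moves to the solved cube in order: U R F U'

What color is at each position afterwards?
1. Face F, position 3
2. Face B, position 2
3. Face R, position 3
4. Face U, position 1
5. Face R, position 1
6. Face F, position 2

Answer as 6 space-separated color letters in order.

Answer: Y W B G R Y

Derivation:
After move 1 (U): U=WWWW F=RRGG R=BBRR B=OOBB L=GGOO
After move 2 (R): R=RBRB U=WRWG F=RYGY D=YBYO B=WOWB
After move 3 (F): F=GRYY U=WROG R=WBGB D=RRYO L=GYOB
After move 4 (U'): U=RGWO F=GYYY R=GRGB B=WBWB L=WOOB
Query 1: F[3] = Y
Query 2: B[2] = W
Query 3: R[3] = B
Query 4: U[1] = G
Query 5: R[1] = R
Query 6: F[2] = Y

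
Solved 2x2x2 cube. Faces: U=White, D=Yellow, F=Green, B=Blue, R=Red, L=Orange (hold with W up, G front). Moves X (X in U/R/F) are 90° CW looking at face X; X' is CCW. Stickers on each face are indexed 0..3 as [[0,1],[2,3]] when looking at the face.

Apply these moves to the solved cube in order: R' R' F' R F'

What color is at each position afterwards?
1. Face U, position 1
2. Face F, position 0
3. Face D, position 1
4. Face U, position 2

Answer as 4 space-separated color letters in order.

After move 1 (R'): R=RRRR U=WBWB F=GWGW D=YGYG B=YBYB
After move 2 (R'): R=RRRR U=WYWY F=GBGB D=YWYW B=GBGB
After move 3 (F'): F=BBGG U=WYRR R=WRYR D=OOYW L=OYOW
After move 4 (R): R=YWRR U=WBRG F=BOGW D=OGYG B=RBYB
After move 5 (F'): F=OWBG U=WBYR R=GWOR D=YWYG L=OGOR
Query 1: U[1] = B
Query 2: F[0] = O
Query 3: D[1] = W
Query 4: U[2] = Y

Answer: B O W Y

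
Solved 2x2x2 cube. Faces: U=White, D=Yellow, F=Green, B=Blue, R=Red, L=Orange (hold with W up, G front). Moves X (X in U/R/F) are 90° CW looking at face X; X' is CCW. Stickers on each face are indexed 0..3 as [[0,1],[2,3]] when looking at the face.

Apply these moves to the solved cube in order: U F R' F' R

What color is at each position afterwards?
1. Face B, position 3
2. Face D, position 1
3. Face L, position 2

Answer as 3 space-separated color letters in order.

After move 1 (U): U=WWWW F=RRGG R=BBRR B=OOBB L=GGOO
After move 2 (F): F=GRGR U=WWOG R=WBWR D=RBYY L=GYOY
After move 3 (R'): R=BRWW U=WBOO F=GWGG D=RRYR B=YOBB
After move 4 (F'): F=WGGG U=WBBW R=RRRW D=YYYR L=GOOO
After move 5 (R): R=RRWR U=WGBG F=WYGR D=YBYY B=WOBB
Query 1: B[3] = B
Query 2: D[1] = B
Query 3: L[2] = O

Answer: B B O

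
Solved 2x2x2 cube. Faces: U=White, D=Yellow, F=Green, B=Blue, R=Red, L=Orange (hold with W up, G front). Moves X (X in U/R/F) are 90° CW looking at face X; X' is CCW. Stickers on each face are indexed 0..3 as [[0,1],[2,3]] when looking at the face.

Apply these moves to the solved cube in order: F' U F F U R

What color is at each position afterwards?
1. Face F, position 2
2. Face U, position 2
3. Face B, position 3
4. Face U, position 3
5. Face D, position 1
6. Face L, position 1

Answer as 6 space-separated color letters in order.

After move 1 (F'): F=GGGG U=WWRR R=YRYR D=OOYY L=OWOW
After move 2 (U): U=RWRW F=YRGG R=BBYR B=OWBB L=GGOW
After move 3 (F): F=GYGR U=RWWG R=RBWR D=YBYY L=GOOO
After move 4 (F): F=GGRY U=RWOO R=WBGR D=WRYY L=GYOB
After move 5 (U): U=OROW F=WBRY R=OWGR B=GYBB L=GGOB
After move 6 (R): R=GORW U=OBOY F=WRRY D=WBYG B=WYRB
Query 1: F[2] = R
Query 2: U[2] = O
Query 3: B[3] = B
Query 4: U[3] = Y
Query 5: D[1] = B
Query 6: L[1] = G

Answer: R O B Y B G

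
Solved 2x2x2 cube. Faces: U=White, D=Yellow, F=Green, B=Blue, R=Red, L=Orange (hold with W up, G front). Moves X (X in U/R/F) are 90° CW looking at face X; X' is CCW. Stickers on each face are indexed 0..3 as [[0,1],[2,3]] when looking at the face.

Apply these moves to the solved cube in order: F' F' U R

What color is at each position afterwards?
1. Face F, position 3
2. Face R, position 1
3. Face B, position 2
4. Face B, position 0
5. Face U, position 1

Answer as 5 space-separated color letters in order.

After move 1 (F'): F=GGGG U=WWRR R=YRYR D=OOYY L=OWOW
After move 2 (F'): F=GGGG U=WWYY R=OROR D=WWYY L=OROR
After move 3 (U): U=YWYW F=ORGG R=BBOR B=ORBB L=GGOR
After move 4 (R): R=OBRB U=YRYG F=OWGY D=WBYO B=WRWB
Query 1: F[3] = Y
Query 2: R[1] = B
Query 3: B[2] = W
Query 4: B[0] = W
Query 5: U[1] = R

Answer: Y B W W R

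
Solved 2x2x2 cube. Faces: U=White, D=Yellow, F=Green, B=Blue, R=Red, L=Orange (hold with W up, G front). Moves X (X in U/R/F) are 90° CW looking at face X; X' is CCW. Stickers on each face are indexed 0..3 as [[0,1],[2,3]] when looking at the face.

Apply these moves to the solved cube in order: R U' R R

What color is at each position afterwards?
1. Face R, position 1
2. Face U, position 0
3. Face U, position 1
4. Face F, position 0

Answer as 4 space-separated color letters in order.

Answer: R G B O

Derivation:
After move 1 (R): R=RRRR U=WGWG F=GYGY D=YBYB B=WBWB
After move 2 (U'): U=GGWW F=OOGY R=GYRR B=RRWB L=WBOO
After move 3 (R): R=RGRY U=GOWY F=OBGB D=YWYR B=WRGB
After move 4 (R): R=RRYG U=GBWB F=OWGR D=YGYW B=YROB
Query 1: R[1] = R
Query 2: U[0] = G
Query 3: U[1] = B
Query 4: F[0] = O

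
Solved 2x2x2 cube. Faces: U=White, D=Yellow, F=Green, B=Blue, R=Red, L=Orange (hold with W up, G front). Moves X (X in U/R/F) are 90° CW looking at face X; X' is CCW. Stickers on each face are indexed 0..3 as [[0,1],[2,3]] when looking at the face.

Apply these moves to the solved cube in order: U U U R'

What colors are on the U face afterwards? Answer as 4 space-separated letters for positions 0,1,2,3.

Answer: W B W R

Derivation:
After move 1 (U): U=WWWW F=RRGG R=BBRR B=OOBB L=GGOO
After move 2 (U): U=WWWW F=BBGG R=OORR B=GGBB L=RROO
After move 3 (U): U=WWWW F=OOGG R=GGRR B=RRBB L=BBOO
After move 4 (R'): R=GRGR U=WBWR F=OWGW D=YOYG B=YRYB
Query: U face = WBWR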